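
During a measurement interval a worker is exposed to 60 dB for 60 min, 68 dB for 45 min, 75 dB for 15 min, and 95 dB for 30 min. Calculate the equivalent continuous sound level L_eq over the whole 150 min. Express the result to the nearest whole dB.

Weight each interval's intensity by its duration and average over T = 150 min:
Σ tᵢ·10^(Lᵢ/10) = 60·10^(60/10) + 45·10^(68/10) + 15·10^(75/10) + 30·10^(95/10) = 9.569e+10.
L_eq = 10·log₁₀(9.569e+10/150) = 88.05 dB.

88 dB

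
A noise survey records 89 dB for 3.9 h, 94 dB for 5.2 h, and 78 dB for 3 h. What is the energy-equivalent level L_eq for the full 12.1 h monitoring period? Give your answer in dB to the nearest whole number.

91 dB

The energy average is taken in the linear domain: L_eq = 10·log₁₀[(Σ tᵢ·10^(Lᵢ/10))/T], T = 12.1 h.
Σ tᵢ·10^(Lᵢ/10) = 3.9·10^(89/10) + 5.2·10^(94/10) + 3·10^(78/10) = 1.635e+10.
L_eq = 10·log₁₀(1.635e+10/12.1) = 91.31 dB.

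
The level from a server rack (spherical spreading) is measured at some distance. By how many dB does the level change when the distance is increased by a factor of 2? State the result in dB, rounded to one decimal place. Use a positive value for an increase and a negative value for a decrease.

-6.0 dB

Point-source spreading: ΔL = −20·log₁₀(r₂/r₁).
ΔL = −20·log₁₀(2) = -6.02 dB.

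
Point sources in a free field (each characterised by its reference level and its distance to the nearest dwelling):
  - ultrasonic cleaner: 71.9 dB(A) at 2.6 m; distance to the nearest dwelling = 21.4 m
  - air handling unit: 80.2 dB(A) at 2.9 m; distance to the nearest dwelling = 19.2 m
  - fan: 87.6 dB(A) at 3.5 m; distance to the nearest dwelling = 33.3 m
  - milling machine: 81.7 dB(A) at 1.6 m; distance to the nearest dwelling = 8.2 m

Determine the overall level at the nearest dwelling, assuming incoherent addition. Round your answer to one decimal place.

First find each source's level at the receiver (point-source: −20·log₁₀(r/r_ref)), then combine on an intensity basis.
ultrasonic cleaner: 71.9 − 20·log₁₀(21.4/2.6) = 71.9 − 18.31 = 53.59 dB(A).
air handling unit: 80.2 − 20·log₁₀(19.2/2.9) = 80.2 − 16.42 = 63.78 dB(A).
fan: 87.6 − 20·log₁₀(33.3/3.5) = 87.6 − 19.57 = 68.03 dB(A).
milling machine: 81.7 − 20·log₁₀(8.2/1.6) = 81.7 − 14.19 = 67.51 dB(A).
Σ 10^(L/10) = 1.461e+07 → L_total = 10·log₁₀(1.461e+07) = 71.65 dB(A).

71.6 dB(A)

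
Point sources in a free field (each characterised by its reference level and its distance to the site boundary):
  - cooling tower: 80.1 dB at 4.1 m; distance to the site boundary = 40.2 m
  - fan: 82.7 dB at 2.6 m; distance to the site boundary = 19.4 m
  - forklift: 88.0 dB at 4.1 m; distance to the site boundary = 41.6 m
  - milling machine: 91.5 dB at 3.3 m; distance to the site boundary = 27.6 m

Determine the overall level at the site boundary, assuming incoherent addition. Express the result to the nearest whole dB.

75 dB

Apply inverse-square spreading to bring every level to the receiver, then sum 10^(L/10).
cooling tower: 80.1 − 20·log₁₀(40.2/4.1) = 80.1 − 19.83 = 60.27 dB.
fan: 82.7 − 20·log₁₀(19.4/2.6) = 82.7 − 17.46 = 65.24 dB.
forklift: 88.0 − 20·log₁₀(41.6/4.1) = 88.0 − 20.13 = 67.87 dB.
milling machine: 91.5 − 20·log₁₀(27.6/3.3) = 91.5 − 18.45 = 73.05 dB.
Σ 10^(L/10) = 3.073e+07 → L_total = 10·log₁₀(3.073e+07) = 74.88 dB.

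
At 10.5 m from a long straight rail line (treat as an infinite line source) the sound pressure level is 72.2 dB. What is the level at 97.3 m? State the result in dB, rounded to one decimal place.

Line-source attenuation: ΔL = 10·log₁₀(r₂/r₁) = 10·log₁₀(97.3/10.5) = 9.669 dB.
L₂ = 72.2 − 10·log₁₀(97.3/10.5) = 72.2 − 9.669 = 62.53 dB.

62.5 dB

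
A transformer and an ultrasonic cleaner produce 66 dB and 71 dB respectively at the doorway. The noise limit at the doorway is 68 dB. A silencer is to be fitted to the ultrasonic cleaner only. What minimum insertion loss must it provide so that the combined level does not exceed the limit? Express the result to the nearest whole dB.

Fixed contribution from the other source: Σ 10^(L/10) = 10^(66/10) = 3.981e+06 (66.00 dB).
To meet 68 dB overall, the treated ultrasonic cleaner may contribute at most 10^(68/10) − 3.981e+06 = 2.329e+06, i.e. 63.67 dB.
So the ultrasonic cleaner must be reduced from 71 to 63.67 dB: IL = 7.33 dB.

7 dB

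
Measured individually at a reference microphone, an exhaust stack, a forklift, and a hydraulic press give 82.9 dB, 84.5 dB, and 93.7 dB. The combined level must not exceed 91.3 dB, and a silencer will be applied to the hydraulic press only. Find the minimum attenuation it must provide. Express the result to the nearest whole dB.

4 dB

Everything except the hydraulic press sums to 10^(82.9/10) + 10^(84.5/10) = 4.768e+08 in linear terms, 86.78 dB.
To meet 91.3 dB overall, the treated hydraulic press may contribute at most 10^(91.3/10) − 4.768e+08 = 8.721e+08, i.e. 89.41 dB.
So the hydraulic press must be reduced from 93.7 to 89.41 dB: IL = 4.29 dB.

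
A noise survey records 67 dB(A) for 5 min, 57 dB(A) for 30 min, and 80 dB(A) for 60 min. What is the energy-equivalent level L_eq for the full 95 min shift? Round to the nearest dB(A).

78 dB(A)

The energy average is taken in the linear domain: L_eq = 10·log₁₀[(Σ tᵢ·10^(Lᵢ/10))/T], T = 95 min.
Σ tᵢ·10^(Lᵢ/10) = 5·10^(67/10) + 30·10^(57/10) + 60·10^(80/10) = 6.040e+09.
L_eq = 10·log₁₀(6.040e+09/95) = 78.03 dB(A).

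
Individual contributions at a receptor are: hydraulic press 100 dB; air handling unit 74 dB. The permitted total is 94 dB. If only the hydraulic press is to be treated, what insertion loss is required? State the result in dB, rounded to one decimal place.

The untreated sources together contribute 10^(74/10) = 2.512e+07, i.e. 74.00 dB.
The limit corresponds to 10^(94/10) = 2.512e+09; subtracting the fixed part leaves 2.487e+09 for the hydraulic press, i.e. 93.96 dB.
So the hydraulic press must be reduced from 100 to 93.96 dB: IL = 6.04 dB.

6.0 dB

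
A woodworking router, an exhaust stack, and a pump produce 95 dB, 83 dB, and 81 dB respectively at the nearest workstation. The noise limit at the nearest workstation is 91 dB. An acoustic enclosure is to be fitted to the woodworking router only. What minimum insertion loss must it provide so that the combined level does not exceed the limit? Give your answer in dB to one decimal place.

Fixed contribution from the other sources: Σ 10^(L/10) = 10^(83/10) + 10^(81/10) = 3.254e+08 (85.12 dB).
The limit corresponds to 10^(91/10) = 1.259e+09; subtracting the fixed part leaves 9.335e+08 for the woodworking router, i.e. 89.70 dB.
So the woodworking router must be reduced from 95 to 89.70 dB: IL = 5.30 dB.

5.3 dB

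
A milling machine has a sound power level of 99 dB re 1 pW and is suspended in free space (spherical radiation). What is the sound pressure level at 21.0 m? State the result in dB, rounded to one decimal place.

The power spreads over a sphere of area 4π·r², so L_p = L_w − 10·log₁₀(4π·r²).
4π·r² = 5542 m², 10·log₁₀ of that is 37.436 dB.
L_p = 99 − 37.436 = 61.56 dB.

61.6 dB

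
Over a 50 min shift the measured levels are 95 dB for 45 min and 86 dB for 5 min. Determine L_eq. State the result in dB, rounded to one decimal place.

94.6 dB

Weight each interval's intensity by its duration and average over T = 50 min:
Σ tᵢ·10^(Lᵢ/10) = 45·10^(95/10) + 5·10^(86/10) = 1.443e+11.
L_eq = 10·log₁₀(1.443e+11/50) = 94.60 dB.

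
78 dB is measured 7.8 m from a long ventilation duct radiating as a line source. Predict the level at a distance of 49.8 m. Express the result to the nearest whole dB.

70 dB

Line-source attenuation: ΔL = 10·log₁₀(r₂/r₁) = 10·log₁₀(49.8/7.8) = 8.051 dB.
L₂ = 78 − 10·log₁₀(49.8/7.8) = 78 − 8.051 = 69.95 dB.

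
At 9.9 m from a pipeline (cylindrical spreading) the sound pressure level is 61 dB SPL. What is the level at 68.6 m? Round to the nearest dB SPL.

53 dB SPL

For a line source, L₂ = L₁ − 10·log₁₀(r₂/r₁).
L₂ = 61 − 10·log₁₀(68.6/9.9) = 61 − 8.407 = 52.59 dB SPL.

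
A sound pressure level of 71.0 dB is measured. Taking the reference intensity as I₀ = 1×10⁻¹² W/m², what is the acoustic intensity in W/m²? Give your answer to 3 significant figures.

I = I₀·10^(L/10) = 10⁻¹² × 10^(71.0/10) = 10^(-4.900).

1.26e-05 W/m²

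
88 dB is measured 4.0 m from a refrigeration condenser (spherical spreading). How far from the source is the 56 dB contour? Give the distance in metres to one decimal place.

The 32.0 dB drop corresponds to a distance ratio of 10^(32.0/20) for a point source.
r₂ = 4.0·10^((88−56)/20) = 4.0·10^(32.0/20) = 159.24 m.

159.2 m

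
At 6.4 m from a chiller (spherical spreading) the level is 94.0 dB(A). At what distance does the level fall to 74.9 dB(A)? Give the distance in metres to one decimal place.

57.7 m

For a point source L₁ − L₂ = 20·log₁₀(r₂/r₁), so r₂ = r₁·10^((L₁−L₂)/20).
r₂ = 6.4·10^((94.0−74.9)/20) = 6.4·10^(19.1/20) = 57.70 m.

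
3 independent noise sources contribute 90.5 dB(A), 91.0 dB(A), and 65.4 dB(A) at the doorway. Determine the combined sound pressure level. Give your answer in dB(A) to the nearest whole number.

94 dB(A)

Incoherent sources combine by intensity addition: L_total = 10·log₁₀(Σ 10^(L_i/10)).
Σ 10^(L/10) = 10^(90.5/10) + 10^(91.0/10) + 10^(65.4/10) = 2.384e+09.
L_total = 10·log₁₀(2.384e+09) = 93.77 dB(A).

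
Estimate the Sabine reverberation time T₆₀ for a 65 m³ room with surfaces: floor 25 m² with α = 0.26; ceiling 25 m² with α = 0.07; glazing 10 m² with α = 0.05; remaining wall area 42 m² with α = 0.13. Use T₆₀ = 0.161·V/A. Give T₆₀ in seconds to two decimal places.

0.74 s

Summing Sᵢαᵢ: 25·0.26 + 25·0.07 + 10·0.05 + 42·0.13 = 14.21 m².
T₆₀ = 0.161 × 65 / 14.21 = 0.736 s.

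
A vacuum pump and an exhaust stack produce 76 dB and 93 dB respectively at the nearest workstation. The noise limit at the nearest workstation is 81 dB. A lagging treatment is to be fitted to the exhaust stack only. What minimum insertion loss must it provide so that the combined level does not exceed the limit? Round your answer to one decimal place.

The untreated sources together contribute 10^(76/10) = 3.981e+07, i.e. 76.00 dB.
To meet 81 dB overall, the treated exhaust stack may contribute at most 10^(81/10) − 3.981e+07 = 8.608e+07, i.e. 79.35 dB.
Required insertion loss = 93 − 79.35 = 13.65 dB.

13.7 dB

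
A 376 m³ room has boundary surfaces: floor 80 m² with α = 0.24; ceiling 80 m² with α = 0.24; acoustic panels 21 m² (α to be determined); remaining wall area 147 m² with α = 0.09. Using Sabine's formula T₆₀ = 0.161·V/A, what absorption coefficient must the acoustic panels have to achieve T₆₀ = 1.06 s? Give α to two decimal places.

Required total absorption A = 0.161·376/1.06 = 57.11 m².
Absorption from the other surfaces = 80·0.24 + 80·0.24 + 147·0.09 = 51.63 m², so the acoustic panels must supply 5.48 m² over 21 m².
α = 5.48/21 = 0.261.

0.26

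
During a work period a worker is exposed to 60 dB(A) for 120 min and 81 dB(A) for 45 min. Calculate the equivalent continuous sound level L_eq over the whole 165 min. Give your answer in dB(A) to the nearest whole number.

The energy average is taken in the linear domain: L_eq = 10·log₁₀[(Σ tᵢ·10^(Lᵢ/10))/T], T = 165 min.
Σ tᵢ·10^(Lᵢ/10) = 120·10^(60/10) + 45·10^(81/10) = 5.785e+09.
L_eq = 10·log₁₀(5.785e+09/165) = 75.45 dB(A).

75 dB(A)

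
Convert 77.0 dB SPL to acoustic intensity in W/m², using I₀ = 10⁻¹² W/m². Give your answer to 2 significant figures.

5.0e-05 W/m²

I = I₀·10^(L/10) = 10⁻¹² × 10^(77.0/10) = 10^(-4.300).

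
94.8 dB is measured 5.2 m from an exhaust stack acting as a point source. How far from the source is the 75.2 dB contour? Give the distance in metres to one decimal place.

49.7 m

Point-source spreading drops the level by 20·log₁₀(r₂/r₁); inverting, r₂/r₁ = 10^(ΔL/20).
r₂ = 5.2·10^((94.8−75.2)/20) = 5.2·10^(19.6/20) = 49.66 m.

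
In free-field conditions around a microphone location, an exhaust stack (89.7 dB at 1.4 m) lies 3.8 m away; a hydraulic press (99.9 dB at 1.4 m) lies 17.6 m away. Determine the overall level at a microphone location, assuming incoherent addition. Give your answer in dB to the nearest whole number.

Propagate each source to the receiver with L = L_ref − 20·log₁₀(r/r_ref), then add intensities.
exhaust stack: 89.7 − 20·log₁₀(3.8/1.4) = 89.7 − 8.67 = 81.03 dB.
hydraulic press: 99.9 − 20·log₁₀(17.6/1.4) = 99.9 − 21.99 = 77.91 dB.
Σ 10^(L/10) = 1.885e+08 → L_total = 10·log₁₀(1.885e+08) = 82.75 dB.

83 dB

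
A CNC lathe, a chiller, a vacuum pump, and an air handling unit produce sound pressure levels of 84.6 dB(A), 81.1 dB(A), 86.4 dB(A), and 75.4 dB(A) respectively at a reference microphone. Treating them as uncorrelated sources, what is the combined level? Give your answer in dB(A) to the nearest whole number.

89 dB(A)

Incoherent sources combine by intensity addition: L_total = 10·log₁₀(Σ 10^(L_i/10)).
Σ 10^(L/10) = 10^(84.6/10) + 10^(81.1/10) + 10^(86.4/10) + 10^(75.4/10) = 8.884e+08.
L_total = 10·log₁₀(8.884e+08) = 89.49 dB(A).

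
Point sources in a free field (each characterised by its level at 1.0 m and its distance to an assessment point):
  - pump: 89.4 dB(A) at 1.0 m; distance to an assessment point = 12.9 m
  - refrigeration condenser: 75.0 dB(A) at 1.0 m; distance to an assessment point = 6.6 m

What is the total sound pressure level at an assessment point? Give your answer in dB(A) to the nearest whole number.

68 dB(A)

Apply inverse-square spreading to bring every level to the receiver, then sum 10^(L/10).
pump: 89.4 − 20·log₁₀(12.9/1.0) = 89.4 − 22.21 = 67.19 dB(A).
refrigeration condenser: 75.0 − 20·log₁₀(6.6/1.0) = 75.0 − 16.39 = 58.61 dB(A).
Σ 10^(L/10) = 5.960e+06 → L_total = 10·log₁₀(5.960e+06) = 67.75 dB(A).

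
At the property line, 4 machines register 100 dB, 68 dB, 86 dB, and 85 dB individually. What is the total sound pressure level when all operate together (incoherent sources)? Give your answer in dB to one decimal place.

For uncorrelated sources the intensities add, so convert each level to linear form, sum, and take 10·log₁₀ of the total.
Σ 10^(L/10) = 10^(100/10) + 10^(68/10) + 10^(86/10) + 10^(85/10) = 1.072e+10.
L_total = 10·log₁₀(1.072e+10) = 100.30 dB.

100.3 dB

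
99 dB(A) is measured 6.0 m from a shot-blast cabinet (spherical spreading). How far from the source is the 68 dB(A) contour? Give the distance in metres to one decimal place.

Point-source spreading drops the level by 20·log₁₀(r₂/r₁); inverting, r₂/r₁ = 10^(ΔL/20).
r₂ = 6.0·10^((99−68)/20) = 6.0·10^(31.0/20) = 212.89 m.

212.9 m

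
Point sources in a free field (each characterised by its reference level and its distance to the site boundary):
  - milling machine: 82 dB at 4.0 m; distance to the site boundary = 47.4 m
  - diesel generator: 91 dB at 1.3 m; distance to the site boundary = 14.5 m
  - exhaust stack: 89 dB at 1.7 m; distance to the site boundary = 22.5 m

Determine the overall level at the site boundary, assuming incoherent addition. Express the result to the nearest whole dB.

Apply inverse-square spreading to bring every level to the receiver, then sum 10^(L/10).
milling machine: 82 − 20·log₁₀(47.4/4.0) = 82 − 21.47 = 60.53 dB.
diesel generator: 91 − 20·log₁₀(14.5/1.3) = 91 − 20.95 = 70.05 dB.
exhaust stack: 89 − 20·log₁₀(22.5/1.7) = 89 − 22.43 = 66.57 dB.
Σ 10^(L/10) = 1.578e+07 → L_total = 10·log₁₀(1.578e+07) = 71.98 dB.

72 dB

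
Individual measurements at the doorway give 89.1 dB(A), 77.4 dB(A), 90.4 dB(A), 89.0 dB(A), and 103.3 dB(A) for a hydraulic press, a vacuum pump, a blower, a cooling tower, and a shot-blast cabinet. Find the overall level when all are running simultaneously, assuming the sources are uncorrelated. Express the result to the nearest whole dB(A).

Incoherent sources combine by intensity addition: L_total = 10·log₁₀(Σ 10^(L_i/10)).
Σ 10^(L/10) = 10^(89.1/10) + 10^(77.4/10) + 10^(90.4/10) + 10^(89.0/10) + 10^(103.3/10) = 2.414e+10.
L_total = 10·log₁₀(2.414e+10) = 103.83 dB(A).

104 dB(A)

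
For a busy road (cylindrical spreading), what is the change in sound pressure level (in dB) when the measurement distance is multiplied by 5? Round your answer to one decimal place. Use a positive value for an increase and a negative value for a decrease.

With cylindrical spreading the level changes by −10·log₁₀(r₂/r₁).
ΔL = −10·log₁₀(5) = -6.99 dB.

-7.0 dB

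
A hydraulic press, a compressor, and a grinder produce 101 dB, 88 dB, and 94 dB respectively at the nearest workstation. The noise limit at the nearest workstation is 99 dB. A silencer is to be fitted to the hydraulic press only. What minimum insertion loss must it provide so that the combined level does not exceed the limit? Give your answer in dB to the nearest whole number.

Fixed contribution from the other sources: Σ 10^(L/10) = 10^(88/10) + 10^(94/10) = 3.143e+09 (94.97 dB).
To meet 99 dB overall, the treated hydraulic press may contribute at most 10^(99/10) − 3.143e+09 = 4.800e+09, i.e. 96.81 dB.
Required insertion loss = 101 − 96.81 = 4.19 dB.

4 dB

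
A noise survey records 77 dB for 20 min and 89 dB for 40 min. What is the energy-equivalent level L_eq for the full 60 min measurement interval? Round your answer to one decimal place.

87.4 dB

L_eq = 10·log₁₀[(1/T)·Σ tᵢ·10^(Lᵢ/10)] with T = 60 min.
Σ tᵢ·10^(Lᵢ/10) = 20·10^(77/10) + 40·10^(89/10) = 3.278e+10.
L_eq = 10·log₁₀(3.278e+10/60) = 87.37 dB.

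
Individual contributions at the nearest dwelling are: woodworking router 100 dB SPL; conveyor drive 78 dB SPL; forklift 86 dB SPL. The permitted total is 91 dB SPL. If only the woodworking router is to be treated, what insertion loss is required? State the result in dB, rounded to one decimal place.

11.0 dB

The untreated sources together contribute 10^(78/10) + 10^(86/10) = 4.612e+08, i.e. 86.64 dB SPL.
The limit corresponds to 10^(91/10) = 1.259e+09; subtracting the fixed part leaves 7.977e+08 for the woodworking router, i.e. 89.02 dB SPL.
So the woodworking router must be reduced from 100 to 89.02 dB SPL: IL = 10.98 dB.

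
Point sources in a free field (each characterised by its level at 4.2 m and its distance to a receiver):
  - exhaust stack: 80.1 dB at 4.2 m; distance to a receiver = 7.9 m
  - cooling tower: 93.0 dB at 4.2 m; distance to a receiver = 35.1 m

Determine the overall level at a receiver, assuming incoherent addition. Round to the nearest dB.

78 dB

Propagate each source to the receiver with L = L_ref − 20·log₁₀(r/r_ref), then add intensities.
exhaust stack: 80.1 − 20·log₁₀(7.9/4.2) = 80.1 − 5.49 = 74.61 dB.
cooling tower: 93.0 − 20·log₁₀(35.1/4.2) = 93.0 − 18.44 = 74.56 dB.
Σ 10^(L/10) = 5.749e+07 → L_total = 10·log₁₀(5.749e+07) = 77.60 dB.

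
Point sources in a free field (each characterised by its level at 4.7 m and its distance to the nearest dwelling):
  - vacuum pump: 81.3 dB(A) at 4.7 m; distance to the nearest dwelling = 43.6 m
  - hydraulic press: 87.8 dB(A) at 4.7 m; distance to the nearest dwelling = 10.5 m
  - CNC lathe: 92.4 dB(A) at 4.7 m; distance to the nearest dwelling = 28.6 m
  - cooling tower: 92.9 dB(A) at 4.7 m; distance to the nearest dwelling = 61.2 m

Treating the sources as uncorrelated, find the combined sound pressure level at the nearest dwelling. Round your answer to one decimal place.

Apply inverse-square spreading to bring every level to the receiver, then sum 10^(L/10).
vacuum pump: 81.3 − 20·log₁₀(43.6/4.7) = 81.3 − 19.35 = 61.95 dB(A).
hydraulic press: 87.8 − 20·log₁₀(10.5/4.7) = 87.8 − 6.98 = 80.82 dB(A).
CNC lathe: 92.4 − 20·log₁₀(28.6/4.7) = 92.4 − 15.69 = 76.71 dB(A).
cooling tower: 92.9 − 20·log₁₀(61.2/4.7) = 92.9 − 22.29 = 70.61 dB(A).
Σ 10^(L/10) = 1.807e+08 → L_total = 10·log₁₀(1.807e+08) = 82.57 dB(A).

82.6 dB(A)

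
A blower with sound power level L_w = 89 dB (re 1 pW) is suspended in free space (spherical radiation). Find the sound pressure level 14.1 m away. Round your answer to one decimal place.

55.0 dB

L_p = L_w − 10·log₁₀(4π·r²) with r = 14.1 m.
4π·r² = 2498 m², 10·log₁₀ of that is 33.976 dB.
L_p = 89 − 33.976 = 55.02 dB.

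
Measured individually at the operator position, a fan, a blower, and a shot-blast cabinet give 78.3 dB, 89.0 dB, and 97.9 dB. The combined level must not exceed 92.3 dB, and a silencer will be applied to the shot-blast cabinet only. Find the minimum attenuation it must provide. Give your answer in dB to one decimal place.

Everything except the shot-blast cabinet sums to 10^(78.3/10) + 10^(89.0/10) = 8.619e+08 in linear terms, 89.35 dB.
To meet 92.3 dB overall, the treated shot-blast cabinet may contribute at most 10^(92.3/10) − 8.619e+08 = 8.363e+08, i.e. 89.22 dB.
Required insertion loss = 97.9 − 89.22 = 8.68 dB.

8.7 dB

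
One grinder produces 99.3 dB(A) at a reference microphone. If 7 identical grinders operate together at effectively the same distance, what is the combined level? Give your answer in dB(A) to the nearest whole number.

L_total = L₁ + 10·log₁₀ N for N identical incoherent sources.
L_total = 99.3 + 10·log₁₀(7) = 99.3 + 8.451 = 107.75 dB(A).

108 dB(A)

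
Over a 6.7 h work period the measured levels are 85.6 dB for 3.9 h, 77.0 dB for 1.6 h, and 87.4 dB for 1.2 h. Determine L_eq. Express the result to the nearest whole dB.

Weight each interval's intensity by its duration and average over T = 6.7 h:
Σ tᵢ·10^(Lᵢ/10) = 3.9·10^(85.6/10) + 1.6·10^(77.0/10) + 1.2·10^(87.4/10) = 2.156e+09.
L_eq = 10·log₁₀(2.156e+09/6.7) = 85.08 dB.

85 dB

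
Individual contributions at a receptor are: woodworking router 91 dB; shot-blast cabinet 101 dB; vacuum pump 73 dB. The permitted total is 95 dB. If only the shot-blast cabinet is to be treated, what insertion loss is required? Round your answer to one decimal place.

The untreated sources together contribute 10^(91/10) + 10^(73/10) = 1.279e+09, i.e. 91.07 dB.
To meet 95 dB overall, the treated shot-blast cabinet may contribute at most 10^(95/10) − 1.279e+09 = 1.883e+09, i.e. 92.75 dB.
Required insertion loss = 101 − 92.75 = 8.25 dB.

8.3 dB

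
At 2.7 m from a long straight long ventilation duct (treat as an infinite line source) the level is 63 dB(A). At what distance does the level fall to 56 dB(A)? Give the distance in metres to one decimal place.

13.5 m

For a line source L₁ − L₂ = 10·log₁₀(r₂/r₁), so r₂ = r₁·10^((L₁−L₂)/10).
r₂ = 2.7·10^((63−56)/10) = 2.7·10^(7.0/10) = 13.53 m.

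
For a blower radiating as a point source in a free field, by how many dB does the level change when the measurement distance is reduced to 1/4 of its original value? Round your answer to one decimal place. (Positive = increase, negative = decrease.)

+12.0 dB

Point-source spreading: ΔL = −20·log₁₀(r₂/r₁).
ΔL = −20·log₁₀(0.25) = +12.04 dB.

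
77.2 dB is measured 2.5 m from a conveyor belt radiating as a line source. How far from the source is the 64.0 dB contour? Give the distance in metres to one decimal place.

52.2 m

Line-source spreading drops the level by 10·log₁₀(r₂/r₁); inverting, r₂/r₁ = 10^(ΔL/10).
r₂ = 2.5·10^((77.2−64.0)/10) = 2.5·10^(13.2/10) = 52.23 m.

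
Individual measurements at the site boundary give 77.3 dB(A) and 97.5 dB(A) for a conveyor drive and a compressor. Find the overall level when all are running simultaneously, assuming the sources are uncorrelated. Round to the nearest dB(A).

Incoherent sources combine by intensity addition: L_total = 10·log₁₀(Σ 10^(L_i/10)).
Σ 10^(L/10) = 10^(77.3/10) + 10^(97.5/10) = 5.677e+09.
L_total = 10·log₁₀(5.677e+09) = 97.54 dB(A).

98 dB(A)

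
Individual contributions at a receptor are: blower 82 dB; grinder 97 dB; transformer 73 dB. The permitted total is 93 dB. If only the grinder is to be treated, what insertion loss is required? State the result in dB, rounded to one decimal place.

Fixed contribution from the other sources: Σ 10^(L/10) = 10^(82/10) + 10^(73/10) = 1.784e+08 (82.51 dB).
To meet 93 dB overall, the treated grinder may contribute at most 10^(93/10) − 1.784e+08 = 1.817e+09, i.e. 92.59 dB.
Required insertion loss = 97 − 92.59 = 4.41 dB.

4.4 dB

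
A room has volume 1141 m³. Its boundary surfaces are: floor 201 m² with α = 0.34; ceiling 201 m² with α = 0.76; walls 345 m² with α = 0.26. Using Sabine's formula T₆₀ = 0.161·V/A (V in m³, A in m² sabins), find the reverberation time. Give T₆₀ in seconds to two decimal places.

Summing Sᵢαᵢ: 201·0.34 + 201·0.76 + 345·0.26 = 310.80 m².
T₆₀ = 0.161 × 1141 / 310.80 = 0.591 s.

0.59 s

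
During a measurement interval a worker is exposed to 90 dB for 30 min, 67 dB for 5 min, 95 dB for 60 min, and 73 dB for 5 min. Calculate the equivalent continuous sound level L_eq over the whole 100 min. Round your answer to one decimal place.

93.4 dB

The energy average is taken in the linear domain: L_eq = 10·log₁₀[(Σ tᵢ·10^(Lᵢ/10))/T], T = 100 min.
Σ tᵢ·10^(Lᵢ/10) = 30·10^(90/10) + 5·10^(67/10) + 60·10^(95/10) + 5·10^(73/10) = 2.199e+11.
L_eq = 10·log₁₀(2.199e+11/100) = 93.42 dB.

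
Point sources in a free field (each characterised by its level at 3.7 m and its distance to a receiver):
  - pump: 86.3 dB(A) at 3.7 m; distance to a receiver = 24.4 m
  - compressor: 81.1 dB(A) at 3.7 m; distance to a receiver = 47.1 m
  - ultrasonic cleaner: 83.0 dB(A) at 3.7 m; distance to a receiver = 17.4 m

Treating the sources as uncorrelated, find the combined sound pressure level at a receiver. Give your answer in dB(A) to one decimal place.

First find each source's level at the receiver (point-source: −20·log₁₀(r/r_ref)), then combine on an intensity basis.
pump: 86.3 − 20·log₁₀(24.4/3.7) = 86.3 − 16.38 = 69.92 dB(A).
compressor: 81.1 − 20·log₁₀(47.1/3.7) = 81.1 − 22.10 = 59.00 dB(A).
ultrasonic cleaner: 83.0 − 20·log₁₀(17.4/3.7) = 83.0 − 13.45 = 69.55 dB(A).
Σ 10^(L/10) = 1.963e+07 → L_total = 10·log₁₀(1.963e+07) = 72.93 dB(A).

72.9 dB(A)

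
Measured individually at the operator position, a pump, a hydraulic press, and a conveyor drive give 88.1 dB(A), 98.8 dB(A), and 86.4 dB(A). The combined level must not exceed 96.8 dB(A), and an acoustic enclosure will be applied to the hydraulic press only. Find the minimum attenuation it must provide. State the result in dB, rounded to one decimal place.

Everything except the hydraulic press sums to 10^(88.1/10) + 10^(86.4/10) = 1.082e+09 in linear terms, 90.34 dB(A).
To meet 96.8 dB(A) overall, the treated hydraulic press may contribute at most 10^(96.8/10) − 1.082e+09 = 3.704e+09, i.e. 95.69 dB(A).
Required insertion loss = 98.8 − 95.69 = 3.11 dB.

3.1 dB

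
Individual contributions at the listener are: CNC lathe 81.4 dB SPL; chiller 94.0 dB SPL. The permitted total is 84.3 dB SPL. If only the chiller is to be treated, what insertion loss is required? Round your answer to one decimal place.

Fixed contribution from the other source: Σ 10^(L/10) = 10^(81.4/10) = 1.380e+08 (81.40 dB SPL).
The limit corresponds to 10^(84.3/10) = 2.692e+08; subtracting the fixed part leaves 1.311e+08 for the chiller, i.e. 81.18 dB SPL.
So the chiller must be reduced from 94.0 to 81.18 dB SPL: IL = 12.82 dB.

12.8 dB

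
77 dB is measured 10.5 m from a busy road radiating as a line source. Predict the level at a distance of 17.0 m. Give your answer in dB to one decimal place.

74.9 dB

For a line source, L₂ = L₁ − 10·log₁₀(r₂/r₁).
L₂ = 77 − 10·log₁₀(17.0/10.5) = 77 − 2.093 = 74.91 dB.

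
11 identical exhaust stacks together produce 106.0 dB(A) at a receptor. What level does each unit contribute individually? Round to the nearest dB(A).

96 dB(A)

For N identical incoherent sources L_total = L₁ + 10·log₁₀ N, so L₁ = 106.0 − 10·log₁₀(11) = 106.0 − 10.414.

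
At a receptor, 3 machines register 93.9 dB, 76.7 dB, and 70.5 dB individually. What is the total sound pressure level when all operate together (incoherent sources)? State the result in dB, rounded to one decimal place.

Incoherent sources combine by intensity addition: L_total = 10·log₁₀(Σ 10^(L_i/10)).
Σ 10^(L/10) = 10^(93.9/10) + 10^(76.7/10) + 10^(70.5/10) = 2.513e+09.
L_total = 10·log₁₀(2.513e+09) = 94.00 dB.

94.0 dB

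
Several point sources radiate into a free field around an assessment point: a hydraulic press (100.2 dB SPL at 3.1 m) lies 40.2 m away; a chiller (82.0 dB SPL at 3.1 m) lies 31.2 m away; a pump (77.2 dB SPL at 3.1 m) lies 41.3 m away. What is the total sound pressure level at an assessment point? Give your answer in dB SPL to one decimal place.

78.1 dB SPL

Propagate each source to the receiver with L = L_ref − 20·log₁₀(r/r_ref), then add intensities.
hydraulic press: 100.2 − 20·log₁₀(40.2/3.1) = 100.2 − 22.26 = 77.94 dB SPL.
chiller: 82.0 − 20·log₁₀(31.2/3.1) = 82.0 − 20.06 = 61.94 dB SPL.
pump: 77.2 − 20·log₁₀(41.3/3.1) = 77.2 − 22.49 = 54.71 dB SPL.
Σ 10^(L/10) = 6.413e+07 → L_total = 10·log₁₀(6.413e+07) = 78.07 dB SPL.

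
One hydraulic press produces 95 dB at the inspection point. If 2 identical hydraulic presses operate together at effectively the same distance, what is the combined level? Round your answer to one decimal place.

L_total = L₁ + 10·log₁₀ N for N identical incoherent sources.
L_total = 95 + 10·log₁₀(2) = 95 + 3.010 = 98.01 dB.

98.0 dB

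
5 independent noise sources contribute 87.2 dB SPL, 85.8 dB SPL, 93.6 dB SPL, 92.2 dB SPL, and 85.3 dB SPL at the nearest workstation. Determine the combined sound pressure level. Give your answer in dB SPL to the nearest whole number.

For uncorrelated sources the intensities add, so convert each level to linear form, sum, and take 10·log₁₀ of the total.
Σ 10^(L/10) = 10^(87.2/10) + 10^(85.8/10) + 10^(93.6/10) + 10^(92.2/10) + 10^(85.3/10) = 5.194e+09.
L_total = 10·log₁₀(5.194e+09) = 97.16 dB SPL.

97 dB SPL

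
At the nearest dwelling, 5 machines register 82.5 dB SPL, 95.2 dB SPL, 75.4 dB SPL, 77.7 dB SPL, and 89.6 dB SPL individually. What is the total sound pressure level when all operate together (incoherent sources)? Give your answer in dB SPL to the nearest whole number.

Incoherent sources combine by intensity addition: L_total = 10·log₁₀(Σ 10^(L_i/10)).
Σ 10^(L/10) = 10^(82.5/10) + 10^(95.2/10) + 10^(75.4/10) + 10^(77.7/10) + 10^(89.6/10) = 4.495e+09.
L_total = 10·log₁₀(4.495e+09) = 96.53 dB SPL.

97 dB SPL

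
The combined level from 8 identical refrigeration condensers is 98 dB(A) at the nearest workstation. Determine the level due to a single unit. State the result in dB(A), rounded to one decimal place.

Dividing the total intensity by 8 lowers the level by 10·log₁₀ 8 = 9.031 dB: L₁ = 98 − 9.031.

89.0 dB(A)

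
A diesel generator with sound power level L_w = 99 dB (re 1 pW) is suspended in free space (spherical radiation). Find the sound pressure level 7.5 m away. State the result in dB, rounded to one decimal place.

70.5 dB

L_p = L_w − 10·log₁₀(4π·r²) with r = 7.5 m.
4π·r² = 706.9 m², 10·log₁₀ of that is 28.493 dB.
L_p = 99 − 28.493 = 70.51 dB.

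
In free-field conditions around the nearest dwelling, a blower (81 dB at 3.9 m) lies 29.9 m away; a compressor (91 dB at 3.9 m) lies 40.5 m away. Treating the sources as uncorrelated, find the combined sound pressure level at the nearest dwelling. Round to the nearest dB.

Apply inverse-square spreading to bring every level to the receiver, then sum 10^(L/10).
blower: 81 − 20·log₁₀(29.9/3.9) = 81 − 17.69 = 63.31 dB.
compressor: 91 − 20·log₁₀(40.5/3.9) = 91 − 20.33 = 70.67 dB.
Σ 10^(L/10) = 1.382e+07 → L_total = 10·log₁₀(1.382e+07) = 71.40 dB.

71 dB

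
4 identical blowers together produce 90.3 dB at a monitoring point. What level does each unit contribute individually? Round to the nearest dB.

Dividing the total intensity by 4 lowers the level by 10·log₁₀ 4 = 6.021 dB: L₁ = 90.3 − 6.021.

84 dB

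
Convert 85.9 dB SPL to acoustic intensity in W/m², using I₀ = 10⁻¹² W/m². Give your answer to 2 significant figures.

0.00039 W/m²

I/I₀ = 10^(85.9/10) = 3.89e+08, so I = 3.89e+08 × 10⁻¹² W/m².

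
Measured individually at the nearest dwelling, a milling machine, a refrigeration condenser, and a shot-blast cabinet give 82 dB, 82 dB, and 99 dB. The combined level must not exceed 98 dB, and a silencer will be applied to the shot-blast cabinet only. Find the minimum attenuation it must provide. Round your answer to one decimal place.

Fixed contribution from the other sources: Σ 10^(L/10) = 10^(82/10) + 10^(82/10) = 3.170e+08 (85.01 dB).
The limit corresponds to 10^(98/10) = 6.310e+09; subtracting the fixed part leaves 5.993e+09 for the shot-blast cabinet, i.e. 97.78 dB.
So the shot-blast cabinet must be reduced from 99 to 97.78 dB: IL = 1.22 dB.

1.2 dB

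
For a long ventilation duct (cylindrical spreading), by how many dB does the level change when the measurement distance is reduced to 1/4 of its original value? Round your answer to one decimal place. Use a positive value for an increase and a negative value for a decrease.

+6.0 dB

Line-source spreading: ΔL = −10·log₁₀(r₂/r₁).
ΔL = −10·log₁₀(0.25) = +6.02 dB.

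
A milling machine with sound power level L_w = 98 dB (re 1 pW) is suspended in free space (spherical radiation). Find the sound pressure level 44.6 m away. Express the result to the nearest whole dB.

54 dB

The power spreads over a sphere of area 4π·r², so L_p = L_w − 10·log₁₀(4π·r²).
4π·r² = 2.5e+04 m², 10·log₁₀ of that is 43.979 dB.
L_p = 98 − 43.979 = 54.02 dB.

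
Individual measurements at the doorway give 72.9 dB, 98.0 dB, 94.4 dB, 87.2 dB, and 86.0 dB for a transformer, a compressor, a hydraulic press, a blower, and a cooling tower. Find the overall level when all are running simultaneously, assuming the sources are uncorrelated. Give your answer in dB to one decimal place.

100.0 dB

For uncorrelated sources the intensities add, so convert each level to linear form, sum, and take 10·log₁₀ of the total.
Σ 10^(L/10) = 10^(72.9/10) + 10^(98.0/10) + 10^(94.4/10) + 10^(87.2/10) + 10^(86.0/10) = 1.001e+10.
L_total = 10·log₁₀(1.001e+10) = 100.00 dB.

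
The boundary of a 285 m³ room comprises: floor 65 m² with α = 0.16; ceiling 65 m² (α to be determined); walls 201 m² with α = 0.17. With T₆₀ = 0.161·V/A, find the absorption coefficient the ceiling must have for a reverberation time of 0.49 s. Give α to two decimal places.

0.75

A = 0.161·V/T₆₀ = 0.161·285/0.49 = 93.64 m² sabins.
Absorption from the other surfaces = 65·0.16 + 201·0.17 = 44.57 m², so the ceiling must supply 49.07 m² over 65 m².
α = 49.07/65 = 0.755.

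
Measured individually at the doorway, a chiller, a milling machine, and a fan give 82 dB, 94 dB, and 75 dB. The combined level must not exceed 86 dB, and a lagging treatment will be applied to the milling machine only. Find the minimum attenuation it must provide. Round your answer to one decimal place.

10.8 dB

The untreated sources together contribute 10^(82/10) + 10^(75/10) = 1.901e+08, i.e. 82.79 dB.
The limit corresponds to 10^(86/10) = 3.981e+08; subtracting the fixed part leaves 2.080e+08 for the milling machine, i.e. 83.18 dB.
Required insertion loss = 94 − 83.18 = 10.82 dB.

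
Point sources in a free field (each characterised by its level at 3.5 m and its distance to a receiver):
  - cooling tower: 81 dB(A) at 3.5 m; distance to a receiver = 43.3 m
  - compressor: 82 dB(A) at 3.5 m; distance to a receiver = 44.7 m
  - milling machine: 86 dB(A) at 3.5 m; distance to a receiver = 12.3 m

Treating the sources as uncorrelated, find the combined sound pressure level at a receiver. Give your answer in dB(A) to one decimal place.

75.3 dB(A)

First find each source's level at the receiver (point-source: −20·log₁₀(r/r_ref)), then combine on an intensity basis.
cooling tower: 81 − 20·log₁₀(43.3/3.5) = 81 − 21.85 = 59.15 dB(A).
compressor: 82 − 20·log₁₀(44.7/3.5) = 82 − 22.12 = 59.88 dB(A).
milling machine: 86 − 20·log₁₀(12.3/3.5) = 86 − 10.92 = 75.08 dB(A).
Σ 10^(L/10) = 3.403e+07 → L_total = 10·log₁₀(3.403e+07) = 75.32 dB(A).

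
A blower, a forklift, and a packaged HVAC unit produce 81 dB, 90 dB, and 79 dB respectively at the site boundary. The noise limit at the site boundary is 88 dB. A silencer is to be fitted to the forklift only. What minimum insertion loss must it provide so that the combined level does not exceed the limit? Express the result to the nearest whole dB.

The untreated sources together contribute 10^(81/10) + 10^(79/10) = 2.053e+08, i.e. 83.12 dB.
The limit corresponds to 10^(88/10) = 6.310e+08; subtracting the fixed part leaves 4.256e+08 for the forklift, i.e. 86.29 dB.
Required insertion loss = 90 − 86.29 = 3.71 dB.

4 dB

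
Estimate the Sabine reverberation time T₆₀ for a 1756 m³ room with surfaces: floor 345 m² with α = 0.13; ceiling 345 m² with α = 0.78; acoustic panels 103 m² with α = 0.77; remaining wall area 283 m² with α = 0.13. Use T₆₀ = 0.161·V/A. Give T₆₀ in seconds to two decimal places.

A = Σ Sᵢαᵢ = 345·0.13 + 345·0.78 + 103·0.77 + 283·0.13 = 430.05 m².
T₆₀ = 0.161·V/A = 0.161·1756/430.05 = 0.657 s.

0.66 s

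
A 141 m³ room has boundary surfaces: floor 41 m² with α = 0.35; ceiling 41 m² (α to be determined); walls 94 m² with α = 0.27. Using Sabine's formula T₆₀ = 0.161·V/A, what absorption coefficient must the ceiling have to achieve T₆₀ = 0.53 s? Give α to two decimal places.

0.08

Required total absorption A = 0.161·141/0.53 = 42.83 m².
Absorption from the other surfaces = 41·0.35 + 94·0.27 = 39.73 m², so the ceiling must supply 3.10 m² over 41 m².
α = 3.10/41 = 0.076.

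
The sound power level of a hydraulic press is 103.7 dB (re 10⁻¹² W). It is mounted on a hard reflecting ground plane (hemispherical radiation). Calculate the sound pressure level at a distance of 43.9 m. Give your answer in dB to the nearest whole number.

The power spreads over a hemisphere of area 2π·r², so L_p = L_w − 10·log₁₀(2π·r²).
2π·r² = 1.211e+04 m², 10·log₁₀ of that is 40.831 dB.
L_p = 103.7 − 40.831 = 62.87 dB.

63 dB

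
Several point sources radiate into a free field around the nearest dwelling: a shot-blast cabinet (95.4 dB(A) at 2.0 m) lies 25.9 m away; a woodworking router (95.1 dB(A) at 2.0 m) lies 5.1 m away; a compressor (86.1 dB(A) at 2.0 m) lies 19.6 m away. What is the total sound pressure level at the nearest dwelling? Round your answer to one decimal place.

87.2 dB(A)

Propagate each source to the receiver with L = L_ref − 20·log₁₀(r/r_ref), then add intensities.
shot-blast cabinet: 95.4 − 20·log₁₀(25.9/2.0) = 95.4 − 22.25 = 73.15 dB(A).
woodworking router: 95.1 − 20·log₁₀(5.1/2.0) = 95.1 − 8.13 = 86.97 dB(A).
compressor: 86.1 − 20·log₁₀(19.6/2.0) = 86.1 − 19.82 = 66.28 dB(A).
Σ 10^(L/10) = 5.226e+08 → L_total = 10·log₁₀(5.226e+08) = 87.18 dB(A).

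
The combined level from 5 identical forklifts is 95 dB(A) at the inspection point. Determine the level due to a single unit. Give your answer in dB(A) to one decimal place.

88.0 dB(A)

5 equal contributions raise the level by 10·log₁₀ 5 = 6.990 dB, so each unit alone gives 95 − 6.990.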